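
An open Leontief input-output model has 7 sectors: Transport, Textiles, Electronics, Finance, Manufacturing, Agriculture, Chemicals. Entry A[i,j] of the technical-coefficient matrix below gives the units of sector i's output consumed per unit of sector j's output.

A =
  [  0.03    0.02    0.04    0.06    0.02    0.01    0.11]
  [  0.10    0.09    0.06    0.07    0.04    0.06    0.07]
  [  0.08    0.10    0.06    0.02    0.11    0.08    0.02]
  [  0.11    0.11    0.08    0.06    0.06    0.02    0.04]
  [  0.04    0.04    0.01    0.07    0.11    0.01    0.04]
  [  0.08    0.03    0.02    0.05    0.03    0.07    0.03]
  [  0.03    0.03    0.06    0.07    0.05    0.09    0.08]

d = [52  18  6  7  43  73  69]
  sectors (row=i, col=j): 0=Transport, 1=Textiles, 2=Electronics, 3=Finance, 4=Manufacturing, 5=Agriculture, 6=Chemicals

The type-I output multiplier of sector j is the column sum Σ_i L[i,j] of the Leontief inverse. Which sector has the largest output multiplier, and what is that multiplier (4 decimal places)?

Transport (1.7703)

Form M = I − A:
  [  0.97   -0.02   -0.04   -0.06   -0.02   -0.01   -0.11]
  [ -0.10    0.91   -0.06   -0.07   -0.04   -0.06   -0.07]
  [ -0.08   -0.10    0.94   -0.02   -0.11   -0.08   -0.02]
  [ -0.11   -0.11   -0.08    0.94   -0.06   -0.02   -0.04]
  [ -0.04   -0.04   -0.01   -0.07    0.89   -0.01   -0.04]
  [ -0.08   -0.03   -0.02   -0.05   -0.03    0.93   -0.03]
  [ -0.03   -0.03   -0.06   -0.07   -0.05   -0.09    0.92]
Leontief inverse L = M⁻¹:
  [  1.0608    0.0492    0.0660    0.0887    0.0492    0.0362    0.1392]
  [  0.1542    1.1383    0.0998    0.1172    0.0849    0.0987    0.1192]
  [  0.1300    0.1434    1.0921    0.0646    0.1561    0.1138    0.0635]
  [  0.1636    0.1599    0.1193    1.1063    0.1071    0.0559    0.0889]
  [  0.0736    0.0713    0.0337    0.1028    1.1445    0.0296    0.0702]
  [  0.1126    0.0572    0.0428    0.0791    0.0559    1.0920    0.0602]
  [  0.0756    0.0697    0.0917    0.1084    0.0904    0.1245    1.1160]
Total output x = L · d:
  x_0 = 1.0608·52 + 0.0492·18 + 0.0660·6 + 0.0887·7 + 0.0492·43 + 0.0362·73 + 0.1392·69 = 71.4290
  x_1 = 0.1542·52 + 1.1383·18 + 0.0998·6 + 0.1172·7 + 0.0849·43 + 0.0987·73 + 0.1192·69 = 49.0057
  x_2 = 0.1300·52 + 0.1434·18 + 1.0921·6 + 0.0646·7 + 0.1561·43 + 0.1138·73 + 0.0635·69 = 35.7473
  x_3 = 0.1636·52 + 0.1599·18 + 0.1193·6 + 1.1063·7 + 0.1071·43 + 0.0559·73 + 0.0889·69 = 34.6603
  x_4 = 0.0736·52 + 0.0713·18 + 0.0337·6 + 0.1028·7 + 1.1445·43 + 0.0296·73 + 0.0702·69 = 62.2468
  x_5 = 0.1126·52 + 0.0572·18 + 0.0428·6 + 0.0791·7 + 0.0559·43 + 1.0920·73 + 0.0602·69 = 93.9721
  x_6 = 0.0756·52 + 0.0697·18 + 0.0917·6 + 0.1084·7 + 0.0904·43 + 0.1245·73 + 1.1160·69 = 96.4717
Output multipliers (column sums of L):
  Transport: 1.7703
  Textiles: 1.6891
  Electronics: 1.5456
  Finance: 1.6671
  Manufacturing: 1.6881
  Agriculture: 1.5506
  Chemicals: 1.6572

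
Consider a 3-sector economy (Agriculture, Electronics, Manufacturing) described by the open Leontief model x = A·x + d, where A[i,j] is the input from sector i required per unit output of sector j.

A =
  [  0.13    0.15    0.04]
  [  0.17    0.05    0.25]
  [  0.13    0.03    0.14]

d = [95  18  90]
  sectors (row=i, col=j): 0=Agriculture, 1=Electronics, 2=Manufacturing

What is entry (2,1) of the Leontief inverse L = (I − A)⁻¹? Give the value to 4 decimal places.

Form M = I − A:
  [  0.87   -0.15   -0.04]
  [ -0.17    0.95   -0.25]
  [ -0.13   -0.03    0.86]
Leontief inverse L = M⁻¹:
  [  1.2040    0.1937    0.1123]
  [  0.2658    1.1051    0.3336]
  [  0.1913    0.0678    1.1914]
Total output x = L · d:
  x_0 = 1.2040·95 + 0.1937·18 + 0.1123·90 = 127.9772
  x_1 = 0.2658·95 + 1.1051·18 + 0.3336·90 = 75.1693
  x_2 = 0.1913·95 + 0.0678·18 + 1.1914·90 = 126.6187

L[2,1] = 0.0678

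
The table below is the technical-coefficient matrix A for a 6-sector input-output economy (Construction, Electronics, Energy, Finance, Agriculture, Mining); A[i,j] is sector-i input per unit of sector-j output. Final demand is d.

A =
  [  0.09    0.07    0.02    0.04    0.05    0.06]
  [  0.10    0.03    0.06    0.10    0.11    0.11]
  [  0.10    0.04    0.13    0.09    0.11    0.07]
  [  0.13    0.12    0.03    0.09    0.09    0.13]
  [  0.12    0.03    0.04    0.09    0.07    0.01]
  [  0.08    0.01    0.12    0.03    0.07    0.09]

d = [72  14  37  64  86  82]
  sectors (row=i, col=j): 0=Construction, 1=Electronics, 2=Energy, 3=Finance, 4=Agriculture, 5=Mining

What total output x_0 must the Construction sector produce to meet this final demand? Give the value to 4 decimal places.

Form M = I − A:
  [  0.91   -0.07   -0.02   -0.04   -0.05   -0.06]
  [ -0.10    0.97   -0.06   -0.10   -0.11   -0.11]
  [ -0.10   -0.04    0.87   -0.09   -0.11   -0.07]
  [ -0.13   -0.12   -0.03    0.91   -0.09   -0.13]
  [ -0.12   -0.03   -0.04   -0.09    0.93   -0.01]
  [ -0.08   -0.01   -0.12   -0.03   -0.07    0.91]
Leontief inverse L = M⁻¹:
  [  1.1490    0.0991    0.0548    0.0797    0.0955    0.1044]
  [  0.1938    1.0772    0.1171    0.1622    0.1807    0.1772]
  [  0.2014    0.0909    1.1940    0.1603    0.1889    0.1411]
  [  0.2366    0.1722    0.0945    1.1616    0.1726    0.2115]
  [  0.1877    0.0686    0.0732    0.1357    1.1196    0.0580]
  [  0.1519    0.0435    0.1723    0.0787    0.1271    1.1401]
Total output x = L · d:
  x_0 = 1.1490·72 + 0.0991·14 + 0.0548·37 + 0.0797·64 + 0.0955·86 + 0.1044·82 = 108.0158
  x_1 = 0.1938·72 + 1.0772·14 + 0.1171·37 + 0.1622·64 + 0.1807·86 + 0.1772·82 = 73.8159
  x_2 = 0.2014·72 + 0.0909·14 + 1.1940·37 + 0.1603·64 + 0.1889·86 + 0.1411·82 = 98.0262
  x_3 = 0.2366·72 + 0.1722·14 + 0.0945·37 + 1.1616·64 + 0.1726·86 + 0.2115·82 = 129.4737
  x_4 = 0.1877·72 + 0.0686·14 + 0.0732·37 + 0.1357·64 + 1.1196·86 + 0.0580·82 = 126.9073
  x_5 = 0.1519·72 + 0.0435·14 + 0.1723·37 + 0.0787·64 + 0.1271·86 + 1.1401·82 = 127.3739

108.0158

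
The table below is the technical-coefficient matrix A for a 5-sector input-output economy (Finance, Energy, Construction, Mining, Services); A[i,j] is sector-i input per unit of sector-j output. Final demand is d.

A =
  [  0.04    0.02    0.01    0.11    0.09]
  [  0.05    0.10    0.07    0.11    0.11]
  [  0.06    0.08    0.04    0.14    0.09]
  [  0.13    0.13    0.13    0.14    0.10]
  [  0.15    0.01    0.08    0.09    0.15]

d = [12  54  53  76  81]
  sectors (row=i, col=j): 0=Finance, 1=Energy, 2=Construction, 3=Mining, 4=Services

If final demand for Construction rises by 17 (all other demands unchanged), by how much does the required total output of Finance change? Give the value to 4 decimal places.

Form M = I − A:
  [  0.96   -0.02   -0.01   -0.11   -0.09]
  [ -0.05    0.90   -0.07   -0.11   -0.11]
  [ -0.06   -0.08    0.96   -0.14   -0.09]
  [ -0.13   -0.13   -0.13    0.86   -0.10]
  [ -0.15   -0.01   -0.08   -0.09    0.85]
Leontief inverse L = M⁻¹:
  [  1.0941    0.0552    0.0509    0.1708    0.1485]
  [  0.1279    1.1577    0.1305    0.2068    0.2015]
  [  0.1346    0.1361    1.0990    0.2319    0.1755]
  [  0.2320    0.2107    0.2094    1.2770    0.2242]
  [  0.2318    0.0585    0.1361    0.1896    1.2453]
Total output x = L · d:
  x_0 = 1.0941·12 + 0.0552·54 + 0.0509·53 + 0.1708·76 + 0.1485·81 = 43.8145
  x_1 = 0.1279·12 + 1.1577·54 + 0.1305·53 + 0.2068·76 + 0.2015·81 = 103.0051
  x_2 = 0.1346·12 + 0.1361·54 + 1.0990·53 + 0.2319·76 + 0.1755·81 = 99.0570
  x_3 = 0.2320·12 + 0.2107·54 + 0.2094·53 + 1.2770·76 + 0.2242·81 = 140.4737
  x_4 = 0.2318·12 + 0.0585·54 + 0.1361·53 + 0.1896·76 + 1.2453·81 = 128.4346
Δx_0 = L[0,2] · Δd_2 = 0.0509 · 17 = 0.8657

0.8657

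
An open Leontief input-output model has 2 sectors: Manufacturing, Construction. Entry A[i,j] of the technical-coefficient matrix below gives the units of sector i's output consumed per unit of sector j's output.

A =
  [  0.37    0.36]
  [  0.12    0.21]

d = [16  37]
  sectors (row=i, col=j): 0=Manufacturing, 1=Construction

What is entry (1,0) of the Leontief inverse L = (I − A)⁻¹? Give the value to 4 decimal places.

L[1,0] = 0.2640

Form M = I − A:
  [  0.63   -0.36]
  [ -0.12    0.79]
Leontief inverse L = M⁻¹:
  [  1.7382    0.7921]
  [  0.2640    1.3861]
Total output x = L · d:
  x_0 = 1.7382·16 + 0.7921·37 = 57.1177
  x_1 = 0.2640·16 + 1.3861·37 = 55.5116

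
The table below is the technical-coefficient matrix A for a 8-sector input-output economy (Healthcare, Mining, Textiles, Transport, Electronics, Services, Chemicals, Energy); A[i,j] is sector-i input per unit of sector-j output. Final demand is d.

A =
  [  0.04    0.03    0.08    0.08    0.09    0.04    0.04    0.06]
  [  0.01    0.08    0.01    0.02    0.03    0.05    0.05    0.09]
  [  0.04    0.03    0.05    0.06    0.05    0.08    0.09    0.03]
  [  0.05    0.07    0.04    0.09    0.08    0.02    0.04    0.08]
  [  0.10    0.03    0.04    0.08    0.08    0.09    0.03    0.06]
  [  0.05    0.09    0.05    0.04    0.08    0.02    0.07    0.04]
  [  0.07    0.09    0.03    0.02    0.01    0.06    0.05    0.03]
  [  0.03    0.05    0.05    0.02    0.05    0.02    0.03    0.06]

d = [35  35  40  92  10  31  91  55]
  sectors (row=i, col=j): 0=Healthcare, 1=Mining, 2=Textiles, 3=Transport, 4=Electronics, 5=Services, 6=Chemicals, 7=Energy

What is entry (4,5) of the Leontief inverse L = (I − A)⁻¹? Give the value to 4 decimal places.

Form M = I − A:
  [  0.96   -0.03   -0.08   -0.08   -0.09   -0.04   -0.04   -0.06]
  [ -0.01    0.92   -0.01   -0.02   -0.03   -0.05   -0.05   -0.09]
  [ -0.04   -0.03    0.95   -0.06   -0.05   -0.08   -0.09   -0.03]
  [ -0.05   -0.07   -0.04    0.91   -0.08   -0.02   -0.04   -0.08]
  [ -0.10   -0.03   -0.04   -0.08    0.92   -0.09   -0.03   -0.06]
  [ -0.05   -0.09   -0.05   -0.04   -0.08    0.98   -0.07   -0.04]
  [ -0.07   -0.09   -0.03   -0.02   -0.01   -0.06    0.95   -0.03]
  [ -0.03   -0.05   -0.05   -0.02   -0.05   -0.02   -0.03    0.94]
Leontief inverse L = M⁻¹:
  [  1.0813    0.0742    0.1151    0.1240    0.1387    0.0796    0.0791    0.1051]
  [  0.0346    1.1157    0.0317    0.0425    0.0592    0.0744    0.0762    0.1230]
  [  0.0780    0.0758    1.0818    0.0974    0.0926    0.1151    0.1275    0.0699]
  [  0.0892    0.1158    0.0740    1.1325    0.1279    0.0578    0.0769    0.1286]
  [  0.1450    0.0802    0.0814    0.1297    1.1376    0.1305    0.0726    0.1111]
  [  0.0869    0.1338    0.0806    0.0773    0.1217    1.0583    0.1061    0.0837]
  [  0.0961    0.1278    0.0554    0.0478    0.0436    0.0874    1.0805    0.0652]
  [  0.0550    0.0794    0.0723    0.0456    0.0797    0.0461    0.0556    1.0900]
Total output x = L · d:
  x_0 = 1.0813·35 + 0.0742·35 + 0.1151·40 + 0.1240·92 + 0.1387·10 + 0.0796·31 + 0.0791·91 + 0.1051·55 = 73.2980
  x_1 = 0.0346·35 + 1.1157·35 + 0.0317·40 + 0.0425·92 + 0.0592·10 + 0.0744·31 + 0.0762·91 + 0.1230·55 = 62.0413
  x_2 = 0.0780·35 + 0.0758·35 + 1.0818·40 + 0.0974·92 + 0.0926·10 + 0.1151·31 + 0.1275·91 + 0.0699·55 = 77.5521
  x_3 = 0.0892·35 + 0.1158·35 + 0.0740·40 + 1.1325·92 + 0.1279·10 + 0.0578·31 + 0.0769·91 + 0.1286·55 = 131.4669
  x_4 = 0.1450·35 + 0.0802·35 + 0.0814·40 + 0.1297·92 + 1.1376·10 + 0.1305·31 + 0.0726·91 + 0.1111·55 = 51.2034
  x_5 = 0.0869·35 + 0.1338·35 + 0.0806·40 + 0.0773·92 + 0.1217·10 + 1.0583·31 + 0.1061·91 + 0.0837·55 = 66.3343
  x_6 = 0.0961·35 + 0.1278·35 + 0.0554·40 + 0.0478·92 + 0.0436·10 + 0.0874·31 + 1.0805·91 + 0.0652·55 = 119.5086
  x_7 = 0.0550·35 + 0.0794·35 + 0.0723·40 + 0.0456·92 + 0.0797·10 + 0.0461·31 + 0.0556·91 + 1.0900·55 = 79.0213

L[4,5] = 0.1305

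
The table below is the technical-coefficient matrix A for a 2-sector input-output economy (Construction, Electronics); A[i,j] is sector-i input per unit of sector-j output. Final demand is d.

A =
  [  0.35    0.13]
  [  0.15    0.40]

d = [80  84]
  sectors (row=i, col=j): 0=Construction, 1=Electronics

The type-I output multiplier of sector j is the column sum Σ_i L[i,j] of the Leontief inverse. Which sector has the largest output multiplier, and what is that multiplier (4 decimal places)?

Electronics (2.1053)

Form M = I − A:
  [  0.65   -0.13]
  [ -0.15    0.60]
Leontief inverse L = M⁻¹:
  [  1.6194    0.3509]
  [  0.4049    1.7544]
Total output x = L · d:
  x_0 = 1.6194·80 + 0.3509·84 = 159.0283
  x_1 = 0.4049·80 + 1.7544·84 = 179.7571
Output multipliers (column sums of L):
  Construction: 2.0243
  Electronics: 2.1053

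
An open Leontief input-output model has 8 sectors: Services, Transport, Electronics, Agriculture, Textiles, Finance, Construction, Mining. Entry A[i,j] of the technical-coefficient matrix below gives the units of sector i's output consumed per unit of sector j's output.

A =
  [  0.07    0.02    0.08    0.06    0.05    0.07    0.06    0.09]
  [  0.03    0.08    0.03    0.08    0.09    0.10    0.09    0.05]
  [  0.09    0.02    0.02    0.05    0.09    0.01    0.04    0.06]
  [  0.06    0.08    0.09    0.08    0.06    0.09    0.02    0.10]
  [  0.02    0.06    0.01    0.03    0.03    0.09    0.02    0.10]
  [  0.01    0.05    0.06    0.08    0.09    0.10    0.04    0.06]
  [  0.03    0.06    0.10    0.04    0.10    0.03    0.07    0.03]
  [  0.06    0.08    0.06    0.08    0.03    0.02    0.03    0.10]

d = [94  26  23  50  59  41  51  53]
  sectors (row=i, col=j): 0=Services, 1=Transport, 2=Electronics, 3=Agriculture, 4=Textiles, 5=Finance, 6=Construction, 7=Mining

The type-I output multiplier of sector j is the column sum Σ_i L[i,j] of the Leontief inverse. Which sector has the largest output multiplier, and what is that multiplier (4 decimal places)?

Mining (2.1346)

Form M = I − A:
  [  0.93   -0.02   -0.08   -0.06   -0.05   -0.07   -0.06   -0.09]
  [ -0.03    0.92   -0.03   -0.08   -0.09   -0.10   -0.09   -0.05]
  [ -0.09   -0.02    0.98   -0.05   -0.09   -0.01   -0.04   -0.06]
  [ -0.06   -0.08   -0.09    0.92   -0.06   -0.09   -0.02   -0.10]
  [ -0.02   -0.06   -0.01   -0.03    0.97   -0.09   -0.02   -0.10]
  [ -0.01   -0.05   -0.06   -0.08   -0.09    0.90   -0.04   -0.06]
  [ -0.03   -0.06   -0.10   -0.04   -0.10   -0.03    0.93   -0.03]
  [ -0.06   -0.08   -0.06   -0.08   -0.03   -0.02   -0.03    0.90]
Leontief inverse L = M⁻¹:
  [  1.1156    0.0722    0.1332    0.1193    0.1110    0.1262    0.1003    0.1618]
  [  0.0728    1.1430    0.0883    0.1461    0.1610    0.1717    0.1372    0.1268]
  [  0.1239    0.0603    1.0601    0.0934    0.1322    0.0556    0.0705    0.1175]
  [  0.1121    0.1437    0.1488    1.1522    0.1319    0.1611    0.0680    0.1848]
  [  0.0490    0.1029    0.0480    0.0771    1.0748    0.1360    0.0507    0.1526]
  [  0.0496    0.1050    0.1087    0.1390    0.1510    1.1623    0.0785    0.1304]
  [  0.0690    0.1075    0.1426    0.0901    0.1571    0.0826    1.1081    0.0923]
  [  0.1041    0.1326    0.1094    0.1382    0.0867    0.0748    0.0700    1.1685]
Total output x = L · d:
  x_0 = 1.1156·94 + 0.0722·26 + 0.1332·23 + 0.1193·50 + 0.1110·59 + 0.1262·41 + 0.1003·51 + 0.1618·53 = 141.1922
  x_1 = 0.0728·94 + 1.1430·26 + 0.0883·23 + 0.1461·50 + 0.1610·59 + 0.1717·41 + 0.1372·51 + 0.1268·53 = 76.1504
  x_2 = 0.1239·94 + 0.0603·26 + 1.0601·23 + 0.0934·50 + 0.1322·59 + 0.0556·41 + 0.0705·51 + 0.1175·53 = 62.1614
  x_3 = 0.1121·94 + 0.1437·26 + 0.1488·23 + 1.1522·50 + 0.1319·59 + 0.1611·41 + 0.0680·51 + 0.1848·53 = 102.9536
  x_4 = 0.0490·94 + 0.1029·26 + 0.0480·23 + 0.0771·50 + 1.0748·59 + 0.1360·41 + 0.0507·51 + 0.1526·53 = 91.9051
  x_5 = 0.0496·94 + 0.1050·26 + 0.1087·23 + 0.1390·50 + 0.1510·59 + 1.1623·41 + 0.0785·51 + 0.1304·53 = 84.3138
  x_6 = 0.0690·94 + 0.1075·26 + 0.1426·23 + 0.0901·50 + 0.1571·59 + 0.0826·41 + 1.1081·51 + 0.0923·53 = 91.1282
  x_7 = 0.1041·94 + 0.1326·26 + 0.1094·23 + 0.1382·50 + 0.0867·59 + 0.0748·41 + 0.0700·51 + 1.1685·53 = 96.3409
Output multipliers (column sums of L):
  Services: 1.6960
  Transport: 1.8671
  Electronics: 1.8392
  Agriculture: 1.9554
  Textiles: 2.0056
  Finance: 1.9706
  Construction: 1.6833
  Mining: 2.1346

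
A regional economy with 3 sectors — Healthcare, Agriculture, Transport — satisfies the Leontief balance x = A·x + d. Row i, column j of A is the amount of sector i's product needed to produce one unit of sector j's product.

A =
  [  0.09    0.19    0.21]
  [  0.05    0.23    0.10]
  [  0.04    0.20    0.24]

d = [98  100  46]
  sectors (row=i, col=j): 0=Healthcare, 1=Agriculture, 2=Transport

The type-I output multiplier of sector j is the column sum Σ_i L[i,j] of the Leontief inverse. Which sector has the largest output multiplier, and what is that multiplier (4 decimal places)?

Form M = I − A:
  [  0.91   -0.19   -0.21]
  [ -0.05    0.77   -0.10]
  [ -0.04   -0.20    0.76]
Leontief inverse L = M⁻¹:
  [  1.1354    0.3745    0.3630]
  [  0.0844    1.3725    0.2039]
  [  0.0820    0.3809    1.3886]
Total output x = L · d:
  x_0 = 1.1354·98 + 0.3745·100 + 0.3630·46 = 165.4167
  x_1 = 0.0844·98 + 1.3725·100 + 0.2039·46 = 154.8965
  x_2 = 0.0820·98 + 0.3809·100 + 1.3886·46 = 109.9947
Output multipliers (column sums of L):
  Healthcare: 1.3018
  Agriculture: 2.1278
  Transport: 1.9555

Agriculture (2.1278)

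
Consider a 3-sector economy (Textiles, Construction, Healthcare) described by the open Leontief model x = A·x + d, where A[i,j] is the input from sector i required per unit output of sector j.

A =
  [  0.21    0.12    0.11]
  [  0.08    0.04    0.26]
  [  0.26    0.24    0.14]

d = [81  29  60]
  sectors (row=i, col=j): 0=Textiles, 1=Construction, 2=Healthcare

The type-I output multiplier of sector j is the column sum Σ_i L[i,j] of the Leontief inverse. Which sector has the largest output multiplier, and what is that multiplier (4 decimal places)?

Form M = I − A:
  [  0.79   -0.12   -0.11]
  [ -0.08    0.96   -0.26]
  [ -0.26   -0.24    0.86]
Leontief inverse L = M⁻¹:
  [  1.3702    0.2327    0.2456]
  [  0.2449    1.1684    0.3846]
  [  0.4826    0.3964    1.3444]
Total output x = L · d:
  x_0 = 1.3702·81 + 0.2327·29 + 0.2456·60 = 132.4716
  x_1 = 0.2449·81 + 1.1684·29 + 0.3846·60 = 76.7939
  x_2 = 0.4826·81 + 0.3964·29 + 1.3444·60 = 131.2478
Output multipliers (column sums of L):
  Textiles: 2.0977
  Construction: 1.7975
  Healthcare: 1.9745

Textiles (2.0977)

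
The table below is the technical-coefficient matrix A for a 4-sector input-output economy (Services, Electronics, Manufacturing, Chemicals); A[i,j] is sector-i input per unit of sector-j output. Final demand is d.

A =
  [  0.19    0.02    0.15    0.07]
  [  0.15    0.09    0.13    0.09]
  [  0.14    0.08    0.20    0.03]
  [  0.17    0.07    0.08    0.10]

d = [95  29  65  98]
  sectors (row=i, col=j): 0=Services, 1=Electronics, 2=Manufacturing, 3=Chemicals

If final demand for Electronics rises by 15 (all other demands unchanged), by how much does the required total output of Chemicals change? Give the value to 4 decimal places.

Form M = I − A:
  [  0.81   -0.02   -0.15   -0.07]
  [ -0.15    0.91   -0.13   -0.09]
  [ -0.14   -0.08    0.80   -0.03]
  [ -0.17   -0.07   -0.08    0.90]
Leontief inverse L = M⁻¹:
  [  1.3171    0.0616    0.2687    0.1176]
  [  0.2849    1.1385    0.2529    0.1444]
  [  0.2700    0.1288    1.3294    0.0782]
  [  0.2949    0.1116    0.1886    1.1515]
Total output x = L · d:
  x_0 = 1.3171·95 + 0.0616·29 + 0.2687·65 + 0.1176·98 = 155.8990
  x_1 = 0.2849·95 + 1.1385·29 + 0.2529·65 + 0.1444·98 = 90.6678
  x_2 = 0.2700·95 + 0.1288·29 + 1.3294·65 + 0.0782·98 = 123.4627
  x_3 = 0.2949·95 + 0.1116·29 + 0.1886·65 + 1.1515·98 = 156.3629
Δx_3 = L[3,1] · Δd_1 = 0.1116 · 15 = 1.6746

1.6746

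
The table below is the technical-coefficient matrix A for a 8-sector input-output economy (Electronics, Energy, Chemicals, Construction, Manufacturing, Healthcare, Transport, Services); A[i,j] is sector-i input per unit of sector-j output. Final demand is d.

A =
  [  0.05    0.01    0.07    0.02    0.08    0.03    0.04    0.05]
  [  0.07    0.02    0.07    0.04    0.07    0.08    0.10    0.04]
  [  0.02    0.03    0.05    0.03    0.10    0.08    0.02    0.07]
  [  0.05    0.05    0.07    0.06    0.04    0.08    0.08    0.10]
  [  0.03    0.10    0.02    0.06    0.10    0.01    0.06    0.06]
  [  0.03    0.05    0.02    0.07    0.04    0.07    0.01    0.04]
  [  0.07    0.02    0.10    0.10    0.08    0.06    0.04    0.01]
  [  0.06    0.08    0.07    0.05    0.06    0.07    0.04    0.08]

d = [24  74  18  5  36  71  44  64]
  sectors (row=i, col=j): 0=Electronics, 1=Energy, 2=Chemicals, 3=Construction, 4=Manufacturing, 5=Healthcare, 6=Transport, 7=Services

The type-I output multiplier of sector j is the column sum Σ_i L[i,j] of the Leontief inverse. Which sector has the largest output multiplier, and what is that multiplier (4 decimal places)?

Manufacturing (2.0236)

Form M = I − A:
  [  0.95   -0.01   -0.07   -0.02   -0.08   -0.03   -0.04   -0.05]
  [ -0.07    0.98   -0.07   -0.04   -0.07   -0.08   -0.10   -0.04]
  [ -0.02   -0.03    0.95   -0.03   -0.10   -0.08   -0.02   -0.07]
  [ -0.05   -0.05   -0.07    0.94   -0.04   -0.08   -0.08   -0.10]
  [ -0.03   -0.10   -0.02   -0.06    0.90   -0.01   -0.06   -0.06]
  [ -0.03   -0.05   -0.02   -0.07   -0.04    0.93   -0.01   -0.04]
  [ -0.07   -0.02   -0.10   -0.10   -0.08   -0.06    0.96   -0.01]
  [ -0.06   -0.08   -0.07   -0.05   -0.06   -0.07   -0.04    0.92]
Leontief inverse L = M⁻¹:
  [  1.0771    0.0415    0.1038    0.0527    0.1275    0.0640    0.0680    0.0858]
  [  0.1092    1.0598    0.1191    0.0886    0.1331    0.1294    0.1381    0.0865]
  [  0.0511    0.0690    1.0861    0.0689    0.1512    0.1204    0.0530    0.1116]
  [  0.0947    0.0946    0.1254    1.1123    0.1066    0.1384    0.1236    0.1540]
  [  0.0700    0.1401    0.0676    0.1046    1.1593    0.0563    0.1051    0.1056]
  [  0.0574    0.0789    0.0523    0.1019    0.0793    1.1063    0.0398    0.0753]
  [  0.1065    0.0600    0.1464    0.1448    0.1418    0.1094    1.0800    0.0610]
  [  0.1023    0.1230    0.1213    0.0977    0.1250    0.1247    0.0840    1.1322]
Total output x = L · d:
  x_0 = 1.0771·24 + 0.0415·74 + 0.1038·18 + 0.0527·5 + 0.1275·36 + 0.0640·71 + 0.0680·44 + 0.0858·64 = 48.6697
  x_1 = 0.1092·24 + 1.0598·74 + 0.1191·18 + 0.0886·5 + 0.1331·36 + 0.1294·71 + 0.1381·44 + 0.0865·64 = 109.2212
  x_2 = 0.0511·24 + 0.0690·74 + 1.0861·18 + 0.0689·5 + 0.1512·36 + 0.1204·71 + 0.0530·44 + 0.1116·64 = 49.6921
  x_3 = 0.0947·24 + 0.0946·74 + 0.1254·18 + 1.1123·5 + 0.1066·36 + 0.1384·71 + 0.1236·44 + 0.1540·64 = 46.0498
  x_4 = 0.0700·24 + 0.1401·74 + 0.0676·18 + 0.1046·5 + 1.1593·36 + 0.0563·71 + 0.1051·44 + 0.1056·64 = 70.8995
  x_5 = 0.0574·24 + 0.0789·74 + 0.0523·18 + 0.1019·5 + 0.0793·36 + 1.1063·71 + 0.0398·44 + 0.0753·64 = 96.6352
  x_6 = 0.1065·24 + 0.0600·74 + 0.1464·18 + 0.1448·5 + 0.1418·36 + 0.1094·71 + 1.0800·44 + 0.0610·64 = 74.6594
  x_7 = 0.1023·24 + 0.1230·74 + 0.1213·18 + 0.0977·5 + 0.1250·36 + 0.1247·71 + 0.0840·44 + 1.1322·64 = 103.7431
Output multipliers (column sums of L):
  Electronics: 1.6684
  Energy: 1.6669
  Chemicals: 1.8220
  Construction: 1.7716
  Manufacturing: 2.0236
  Healthcare: 1.8489
  Transport: 1.6916
  Services: 1.8121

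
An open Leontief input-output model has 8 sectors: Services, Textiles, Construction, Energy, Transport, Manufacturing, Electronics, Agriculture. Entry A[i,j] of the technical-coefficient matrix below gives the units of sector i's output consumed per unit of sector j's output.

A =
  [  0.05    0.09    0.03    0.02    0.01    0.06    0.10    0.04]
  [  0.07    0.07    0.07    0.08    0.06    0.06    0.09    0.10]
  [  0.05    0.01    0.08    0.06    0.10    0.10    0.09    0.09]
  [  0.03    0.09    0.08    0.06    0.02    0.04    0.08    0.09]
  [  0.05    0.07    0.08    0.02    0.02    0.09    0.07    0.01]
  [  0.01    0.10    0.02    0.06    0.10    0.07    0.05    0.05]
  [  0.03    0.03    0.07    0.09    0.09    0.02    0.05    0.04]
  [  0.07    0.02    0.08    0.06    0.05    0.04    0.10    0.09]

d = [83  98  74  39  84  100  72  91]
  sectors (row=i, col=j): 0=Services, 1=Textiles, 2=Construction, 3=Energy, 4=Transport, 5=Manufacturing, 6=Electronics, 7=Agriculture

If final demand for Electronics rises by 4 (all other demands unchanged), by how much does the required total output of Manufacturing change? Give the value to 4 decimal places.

Form M = I − A:
  [  0.95   -0.09   -0.03   -0.02   -0.01   -0.06   -0.10   -0.04]
  [ -0.07    0.93   -0.07   -0.08   -0.06   -0.06   -0.09   -0.10]
  [ -0.05   -0.01    0.92   -0.06   -0.10   -0.10   -0.09   -0.09]
  [ -0.03   -0.09   -0.08    0.94   -0.02   -0.04   -0.08   -0.09]
  [ -0.05   -0.07   -0.08   -0.02    0.98   -0.09   -0.07   -0.01]
  [ -0.01   -0.10   -0.02   -0.06   -0.10    0.93   -0.05   -0.05]
  [ -0.03   -0.03   -0.07   -0.09   -0.09   -0.02    0.95   -0.04]
  [ -0.07   -0.02   -0.08   -0.06   -0.05   -0.04   -0.10    0.91]
Leontief inverse L = M⁻¹:
  [  1.0848    0.1350    0.0789    0.0685    0.0586    0.1031    0.1595    0.0904]
  [  0.1228    1.1359    0.1462    0.1480    0.1273    0.1271    0.1814    0.1757]
  [  0.0974    0.0731    1.1514    0.1227    0.1665    0.1667    0.1742    0.1570]
  [  0.0751    0.1419    0.1451    1.1196    0.0793    0.0956    0.1568    0.1570]
  [  0.0841    0.1173    0.1291    0.0681    1.0723    0.1390    0.1307    0.0613]
  [  0.0505    0.1550    0.0791    0.1124    0.1514    1.1237    0.1185    0.1068]
  [  0.0663    0.0764    0.1257    0.1357    0.1350    0.0695    1.1134    0.0914]
  [  0.1138    0.0728    0.1445    0.1167    0.1076    0.0963    0.1766    1.1520]
Total output x = L · d:
  x_0 = 1.0848·83 + 0.1350·98 + 0.0789·74 + 0.0685·39 + 0.0586·84 + 0.1031·100 + 0.1595·72 + 0.0904·91 = 146.7241
  x_1 = 0.1228·83 + 1.1359·98 + 0.1462·74 + 0.1480·39 + 0.1273·84 + 0.1271·100 + 0.1814·72 + 0.1757·91 = 190.5578
  x_2 = 0.0974·83 + 0.0731·98 + 1.1514·74 + 0.1227·39 + 0.1665·84 + 0.1667·100 + 0.1742·72 + 0.1570·91 = 162.7145
  x_3 = 0.0751·83 + 0.1419·98 + 0.1451·74 + 1.1196·39 + 0.0793·84 + 0.0956·100 + 0.1568·72 + 0.1570·91 = 116.3312
  x_4 = 0.0841·83 + 0.1173·98 + 0.1291·74 + 0.0681·39 + 1.0723·84 + 0.1390·100 + 0.1307·72 + 0.0613·91 = 149.6623
  x_5 = 0.0505·83 + 0.1550·98 + 0.0791·74 + 0.1124·39 + 0.1514·84 + 1.1237·100 + 0.1185·72 + 0.1068·91 = 172.9490
  x_6 = 0.0663·83 + 0.0764·98 + 0.1257·74 + 0.1357·39 + 0.1350·84 + 0.0695·100 + 1.1134·72 + 0.0914·91 = 134.3457
  x_7 = 0.1138·83 + 0.0728·98 + 0.1445·74 + 0.1167·39 + 0.1076·84 + 0.0963·100 + 0.1766·72 + 1.1520·91 = 168.0379
Δx_5 = L[5,6] · Δd_6 = 0.1185 · 4 = 0.4740

0.4740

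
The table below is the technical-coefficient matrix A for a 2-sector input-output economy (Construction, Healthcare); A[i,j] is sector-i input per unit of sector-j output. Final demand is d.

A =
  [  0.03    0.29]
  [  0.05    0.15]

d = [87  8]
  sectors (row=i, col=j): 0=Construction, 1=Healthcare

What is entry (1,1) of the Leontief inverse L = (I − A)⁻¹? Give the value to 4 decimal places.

Form M = I − A:
  [  0.97   -0.29]
  [ -0.05    0.85]
Leontief inverse L = M⁻¹:
  [  1.0494    0.3580]
  [  0.0617    1.1975]
Total output x = L · d:
  x_0 = 1.0494·87 + 0.3580·8 = 94.1605
  x_1 = 0.0617·87 + 1.1975·8 = 14.9506

L[1,1] = 1.1975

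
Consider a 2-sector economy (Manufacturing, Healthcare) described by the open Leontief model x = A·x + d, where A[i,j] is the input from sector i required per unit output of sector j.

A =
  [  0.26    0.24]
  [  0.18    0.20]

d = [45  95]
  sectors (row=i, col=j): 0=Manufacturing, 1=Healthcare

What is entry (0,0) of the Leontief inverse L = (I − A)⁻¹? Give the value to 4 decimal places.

Form M = I − A:
  [  0.74   -0.24]
  [ -0.18    0.80]
Leontief inverse L = M⁻¹:
  [  1.4577    0.4373]
  [  0.3280    1.3484]
Total output x = L · d:
  x_0 = 1.4577·45 + 0.4373·95 = 107.1429
  x_1 = 0.3280·45 + 1.3484·95 = 142.8571

L[0,0] = 1.4577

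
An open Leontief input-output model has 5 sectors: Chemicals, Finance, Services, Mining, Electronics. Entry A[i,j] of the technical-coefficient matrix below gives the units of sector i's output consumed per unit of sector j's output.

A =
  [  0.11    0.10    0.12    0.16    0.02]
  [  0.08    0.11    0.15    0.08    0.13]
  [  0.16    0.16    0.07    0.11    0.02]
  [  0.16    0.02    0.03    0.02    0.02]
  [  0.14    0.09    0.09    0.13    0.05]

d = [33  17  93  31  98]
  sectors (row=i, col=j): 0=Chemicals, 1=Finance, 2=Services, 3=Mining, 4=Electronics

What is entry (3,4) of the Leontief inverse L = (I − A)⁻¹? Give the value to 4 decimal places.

Form M = I − A:
  [  0.89   -0.10   -0.12   -0.16   -0.02]
  [ -0.08    0.89   -0.15   -0.08   -0.13]
  [ -0.16   -0.16    0.93   -0.11   -0.02]
  [ -0.16   -0.02   -0.03    0.98   -0.02]
  [ -0.14   -0.09   -0.09   -0.13    0.95]
Leontief inverse L = M⁻¹:
  [  1.2308    0.1864    0.2027    0.2470    0.0609]
  [  0.2153    1.2146    0.2471    0.1859    0.1799]
  [  0.2803    0.2527    1.1656    0.2064    0.0694]
  [  0.2192    0.0665    0.0774    1.0754    0.0380]
  [  0.2583    0.1756    0.1743    0.2207    1.0904]
Total output x = L · d:
  x_0 = 1.2308·33 + 0.1864·17 + 0.2027·93 + 0.2470·31 + 0.0609·98 = 76.2653
  x_1 = 0.2153·33 + 1.2146·17 + 0.2471·93 + 0.1859·31 + 0.1799·98 = 74.1195
  x_2 = 0.2803·33 + 0.2527·17 + 1.1656·93 + 0.2064·31 + 0.0694·98 = 135.1378
  x_3 = 0.2192·33 + 0.0665·17 + 0.0774·93 + 1.0754·31 + 0.0380·98 = 52.6198
  x_4 = 0.2583·33 + 0.1756·17 + 0.1743·93 + 0.2207·31 + 1.0904·98 = 141.4220

L[3,4] = 0.0380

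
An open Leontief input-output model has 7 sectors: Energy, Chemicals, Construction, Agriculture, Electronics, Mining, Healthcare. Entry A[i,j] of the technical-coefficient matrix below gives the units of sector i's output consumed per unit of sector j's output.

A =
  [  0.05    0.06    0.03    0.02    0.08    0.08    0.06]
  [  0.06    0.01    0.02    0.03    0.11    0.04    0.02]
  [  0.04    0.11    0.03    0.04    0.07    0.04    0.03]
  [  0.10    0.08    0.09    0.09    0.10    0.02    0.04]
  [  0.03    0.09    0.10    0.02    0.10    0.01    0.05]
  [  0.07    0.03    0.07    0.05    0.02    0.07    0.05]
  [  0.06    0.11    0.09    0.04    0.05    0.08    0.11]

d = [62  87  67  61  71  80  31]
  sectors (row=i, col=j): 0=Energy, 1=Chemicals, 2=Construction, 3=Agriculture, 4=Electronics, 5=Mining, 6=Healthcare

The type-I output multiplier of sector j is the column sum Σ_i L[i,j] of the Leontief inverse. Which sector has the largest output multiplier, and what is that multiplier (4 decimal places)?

Electronics (1.9014)

Form M = I − A:
  [  0.95   -0.06   -0.03   -0.02   -0.08   -0.08   -0.06]
  [ -0.06    0.99   -0.02   -0.03   -0.11   -0.04   -0.02]
  [ -0.04   -0.11    0.97   -0.04   -0.07   -0.04   -0.03]
  [ -0.10   -0.08   -0.09    0.91   -0.10   -0.02   -0.04]
  [ -0.03   -0.09   -0.10   -0.02    0.90   -0.01   -0.05]
  [ -0.07   -0.03   -0.07   -0.05   -0.02    0.93   -0.05]
  [ -0.06   -0.11   -0.09   -0.04   -0.05   -0.08    0.89]
Leontief inverse L = M⁻¹:
  [  1.0846    0.1022    0.0694    0.0432    0.1267    0.1110    0.0931]
  [  0.0852    1.0452    0.0524    0.0472    0.1485    0.0610    0.0449]
  [  0.0728    0.1468    1.0643    0.0620    0.1187    0.0659    0.0572]
  [  0.1480    0.1419    0.1412    1.1236    0.1721    0.0579    0.0814]
  [  0.0634    0.1377    0.1380    0.0430    1.1544    0.0376    0.0809]
  [  0.1051    0.0723    0.1052    0.0748    0.0636    1.1012    0.0811]
  [  0.1107    0.1715    0.1423    0.0747    0.1172    0.1254    1.1567]
Total output x = L · d:
  x_0 = 1.0846·62 + 0.1022·87 + 0.0694·67 + 0.0432·61 + 0.1267·71 + 0.1110·80 + 0.0931·31 = 104.1784
  x_1 = 0.0852·62 + 1.0452·87 + 0.0524·67 + 0.0472·61 + 0.1485·71 + 0.0610·80 + 0.0449·31 = 119.4316
  x_2 = 0.0728·62 + 0.1468·87 + 1.0643·67 + 0.0620·61 + 0.1187·71 + 0.0659·80 + 0.0572·31 = 107.8491
  x_3 = 0.1480·62 + 0.1419·87 + 0.1412·67 + 1.1236·61 + 0.1721·71 + 0.0579·80 + 0.0814·31 = 118.9006
  x_4 = 0.0634·62 + 0.1377·87 + 0.1380·67 + 0.0430·61 + 1.1544·71 + 0.0376·80 + 0.0809·31 = 115.2633
  x_5 = 0.1051·62 + 0.0723·87 + 0.1052·67 + 0.0748·61 + 0.0636·71 + 1.1012·80 + 0.0811·31 = 119.5479
  x_6 = 0.1107·62 + 0.1715·87 + 0.1423·67 + 0.0747·61 + 0.1172·71 + 0.1254·80 + 1.1567·31 = 90.0872
Output multipliers (column sums of L):
  Energy: 1.6699
  Chemicals: 1.8177
  Construction: 1.7129
  Agriculture: 1.4684
  Electronics: 1.9014
  Mining: 1.5600
  Healthcare: 1.5952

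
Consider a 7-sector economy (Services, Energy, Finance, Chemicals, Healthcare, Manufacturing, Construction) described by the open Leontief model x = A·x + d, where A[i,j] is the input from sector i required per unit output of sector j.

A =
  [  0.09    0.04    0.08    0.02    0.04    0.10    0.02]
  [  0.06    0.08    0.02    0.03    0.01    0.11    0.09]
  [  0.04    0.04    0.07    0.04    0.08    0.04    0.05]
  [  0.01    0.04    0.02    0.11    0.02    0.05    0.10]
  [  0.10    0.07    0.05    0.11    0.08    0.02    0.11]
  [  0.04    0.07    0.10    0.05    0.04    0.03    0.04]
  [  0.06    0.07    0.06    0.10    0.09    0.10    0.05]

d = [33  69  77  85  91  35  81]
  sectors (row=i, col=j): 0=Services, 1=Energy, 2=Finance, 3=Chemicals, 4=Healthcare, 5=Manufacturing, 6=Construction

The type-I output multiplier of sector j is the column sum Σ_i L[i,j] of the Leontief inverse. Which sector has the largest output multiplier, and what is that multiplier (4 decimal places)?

Form M = I − A:
  [  0.91   -0.04   -0.08   -0.02   -0.04   -0.10   -0.02]
  [ -0.06    0.92   -0.02   -0.03   -0.01   -0.11   -0.09]
  [ -0.04   -0.04    0.93   -0.04   -0.08   -0.04   -0.05]
  [ -0.01   -0.04   -0.02    0.89   -0.02   -0.05   -0.10]
  [ -0.10   -0.07   -0.05   -0.11    0.92   -0.02   -0.11]
  [ -0.04   -0.07   -0.10   -0.05   -0.04    0.97   -0.04]
  [ -0.06   -0.07   -0.06   -0.10   -0.09   -0.10    0.95]
Leontief inverse L = M⁻¹:
  [  1.1281    0.0776    0.1228    0.0570    0.0736    0.1406    0.0580]
  [  0.0978    1.1223    0.0618    0.0717    0.0431    0.1580    0.1308]
  [  0.0767    0.0767    1.1058    0.0830    0.1146    0.0784    0.0924]
  [  0.0388    0.0756    0.0514    1.1565    0.0499    0.0900    0.1420]
  [  0.1536    0.1241    0.1005    0.1757    1.1281    0.0842    0.1730]
  [  0.0743    0.1062    0.1349    0.0896    0.0726    1.0707    0.0817]
  [  0.1098    0.1233    0.1113    0.1619    0.1348    0.1556    1.1117]
Total output x = L · d:
  x_0 = 1.1281·33 + 0.0776·69 + 0.1228·77 + 0.0570·85 + 0.0736·91 + 0.1406·35 + 0.0580·81 = 73.1932
  x_1 = 0.0978·33 + 1.1223·69 + 0.0618·77 + 0.0717·85 + 0.0431·91 + 0.1580·35 + 0.1308·81 = 111.5617
  x_2 = 0.0767·33 + 0.0767·69 + 1.1058·77 + 0.0830·85 + 0.1146·91 + 0.0784·35 + 0.0924·81 = 120.6806
  x_3 = 0.0388·33 + 0.0756·69 + 0.0514·77 + 1.1565·85 + 0.0499·91 + 0.0900·35 + 0.1420·81 = 127.9479
  x_4 = 0.1536·33 + 0.1241·69 + 0.1005·77 + 0.1757·85 + 1.1281·91 + 0.0842·35 + 0.1730·81 = 155.9259
  x_5 = 0.0743·33 + 0.1062·69 + 0.1349·77 + 0.0896·85 + 0.0726·91 + 1.0707·35 + 0.0817·81 = 78.4832
  x_6 = 0.1098·33 + 0.1233·69 + 0.1113·77 + 0.1619·85 + 0.1348·91 + 0.1556·35 + 1.1117·81 = 142.2297
Output multipliers (column sums of L):
  Services: 1.6791
  Energy: 1.7058
  Finance: 1.6885
  Chemicals: 1.7955
  Healthcare: 1.6167
  Manufacturing: 1.7775
  Construction: 1.7895

Chemicals (1.7955)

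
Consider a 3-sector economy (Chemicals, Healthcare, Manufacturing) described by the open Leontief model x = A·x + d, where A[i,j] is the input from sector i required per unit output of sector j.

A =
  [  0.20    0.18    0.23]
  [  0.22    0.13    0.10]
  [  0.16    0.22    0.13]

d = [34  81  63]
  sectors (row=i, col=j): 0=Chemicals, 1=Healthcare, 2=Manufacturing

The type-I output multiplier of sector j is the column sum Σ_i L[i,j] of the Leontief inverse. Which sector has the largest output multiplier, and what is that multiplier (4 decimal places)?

Form M = I − A:
  [  0.80   -0.18   -0.23]
  [ -0.22    0.87   -0.10]
  [ -0.16   -0.22    0.87]
Leontief inverse L = M⁻¹:
  [  1.4483    0.4083    0.4298]
  [  0.4087    1.2991    0.2574]
  [  0.3697    0.4036    1.2936]
Total output x = L · d:
  x_0 = 1.4483·34 + 0.4083·81 + 0.4298·63 = 109.3924
  x_1 = 0.4087·34 + 1.2991·81 + 0.2574·63 = 135.3354
  x_2 = 0.3697·34 + 0.4036·81 + 1.2936·63 = 126.7547
Output multipliers (column sums of L):
  Chemicals: 2.2267
  Healthcare: 2.1110
  Manufacturing: 1.9807

Chemicals (2.2267)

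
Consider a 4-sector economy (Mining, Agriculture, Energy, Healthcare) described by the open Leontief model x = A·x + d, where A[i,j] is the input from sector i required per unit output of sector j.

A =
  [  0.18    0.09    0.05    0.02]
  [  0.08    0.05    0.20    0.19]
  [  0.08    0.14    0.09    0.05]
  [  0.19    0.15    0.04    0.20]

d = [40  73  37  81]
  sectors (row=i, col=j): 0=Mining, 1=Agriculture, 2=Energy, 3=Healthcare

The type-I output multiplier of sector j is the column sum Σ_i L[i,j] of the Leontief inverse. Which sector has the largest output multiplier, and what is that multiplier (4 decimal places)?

Mining (1.9796)

Form M = I − A:
  [  0.82   -0.09   -0.05   -0.02]
  [ -0.08    0.95   -0.20   -0.19]
  [ -0.08   -0.14    0.91   -0.05]
  [ -0.19   -0.15   -0.04    0.80]
Leontief inverse L = M⁻¹:
  [  1.2609    0.1464    0.1046    0.0728]
  [  0.2097    1.1608    0.2798    0.2984]
  [  0.1622    0.2059    1.1586    0.1254]
  [  0.3469    0.2627    0.1352    1.3295]
Total output x = L · d:
  x_0 = 1.2609·40 + 0.1464·73 + 0.1046·37 + 0.0728·81 = 70.8912
  x_1 = 0.2097·40 + 1.1608·73 + 0.2798·37 + 0.2984·81 = 127.6540
  x_2 = 0.1622·40 + 0.2059·73 + 1.1586·37 + 0.1254·81 = 74.5388
  x_3 = 0.3469·40 + 0.2627·73 + 0.1352·37 + 1.3295·81 = 145.7487
Output multipliers (column sums of L):
  Mining: 1.9796
  Agriculture: 1.7758
  Energy: 1.6782
  Healthcare: 1.8261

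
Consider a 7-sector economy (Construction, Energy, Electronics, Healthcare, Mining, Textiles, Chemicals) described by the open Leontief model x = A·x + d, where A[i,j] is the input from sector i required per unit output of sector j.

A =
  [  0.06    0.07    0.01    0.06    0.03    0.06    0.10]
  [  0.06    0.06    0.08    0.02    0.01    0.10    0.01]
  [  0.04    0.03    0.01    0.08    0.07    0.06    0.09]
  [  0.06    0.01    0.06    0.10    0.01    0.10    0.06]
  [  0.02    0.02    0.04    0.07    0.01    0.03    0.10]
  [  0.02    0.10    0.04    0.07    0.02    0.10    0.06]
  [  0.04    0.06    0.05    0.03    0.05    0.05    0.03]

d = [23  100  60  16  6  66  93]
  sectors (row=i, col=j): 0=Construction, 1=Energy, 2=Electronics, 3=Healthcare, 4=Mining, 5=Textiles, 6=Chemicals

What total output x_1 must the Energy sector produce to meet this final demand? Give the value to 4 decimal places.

Form M = I − A:
  [  0.94   -0.07   -0.01   -0.06   -0.03   -0.06   -0.10]
  [ -0.06    0.94   -0.08   -0.02   -0.01   -0.10   -0.01]
  [ -0.04   -0.03    0.99   -0.08   -0.07   -0.06   -0.09]
  [ -0.06   -0.01   -0.06    0.90   -0.01   -0.10   -0.06]
  [ -0.02   -0.02   -0.04   -0.07    0.99   -0.03   -0.10]
  [ -0.02   -0.10   -0.04   -0.07   -0.02    0.90   -0.06]
  [ -0.04   -0.06   -0.05   -0.03   -0.05   -0.05    0.97]
Leontief inverse L = M⁻¹:
  [  1.0871    0.1040    0.0380    0.0945    0.0465    0.1060    0.1339]
  [  0.0829    1.0924    0.1014    0.0535    0.0264    0.1429    0.0441]
  [  0.0647    0.0599    1.0366    0.1166    0.0855    0.1029    0.1259]
  [  0.0875    0.0444    0.0860    1.1428    0.0288    0.1500    0.1004]
  [  0.0400    0.0425    0.0601    0.0978    1.0246    0.0634    0.1257]
  [  0.0480    0.1365    0.0709    0.1082    0.0370    1.1527    0.0947]
  [  0.0605    0.0855    0.0707    0.0592    0.0636    0.0858    1.0601]
Total output x = L · d:
  x_0 = 1.0871·23 + 0.1040·100 + 0.0380·60 + 0.0945·16 + 0.0465·6 + 0.1060·66 + 0.1339·93 = 58.9237
  x_1 = 0.0829·23 + 1.0924·100 + 0.1014·60 + 0.0535·16 + 0.0264·6 + 0.1429·66 + 0.0441·93 = 131.7794
  x_2 = 0.0647·23 + 0.0599·100 + 1.0366·60 + 0.1166·16 + 0.0855·6 + 0.1029·66 + 0.1259·93 = 90.5572
  x_3 = 0.0875·23 + 0.0444·100 + 0.0860·60 + 1.1428·16 + 0.0288·6 + 0.1500·66 + 0.1004·93 = 49.3130
  x_4 = 0.0400·23 + 0.0425·100 + 0.0601·60 + 0.0978·16 + 1.0246·6 + 0.0634·66 + 0.1257·93 = 32.3649
  x_5 = 0.0480·23 + 0.1365·100 + 0.0709·60 + 0.1082·16 + 0.0370·6 + 1.1527·66 + 0.0947·93 = 105.8493
  x_6 = 0.0605·23 + 0.0855·100 + 0.0707·60 + 0.0592·16 + 0.0636·6 + 0.0858·66 + 1.0601·93 = 119.7749

131.7794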